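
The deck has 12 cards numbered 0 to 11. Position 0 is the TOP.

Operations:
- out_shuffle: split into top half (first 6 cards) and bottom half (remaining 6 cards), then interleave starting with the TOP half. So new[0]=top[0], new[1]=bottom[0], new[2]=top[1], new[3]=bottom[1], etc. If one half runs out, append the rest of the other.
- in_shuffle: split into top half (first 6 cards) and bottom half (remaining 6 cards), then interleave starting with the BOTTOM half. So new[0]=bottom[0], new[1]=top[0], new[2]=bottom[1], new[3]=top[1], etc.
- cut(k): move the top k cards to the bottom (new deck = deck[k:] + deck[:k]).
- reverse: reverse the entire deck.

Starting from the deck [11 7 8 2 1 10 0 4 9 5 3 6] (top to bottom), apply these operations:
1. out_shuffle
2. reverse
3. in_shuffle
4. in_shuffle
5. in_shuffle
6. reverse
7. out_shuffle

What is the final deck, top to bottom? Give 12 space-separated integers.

After op 1 (out_shuffle): [11 0 7 4 8 9 2 5 1 3 10 6]
After op 2 (reverse): [6 10 3 1 5 2 9 8 4 7 0 11]
After op 3 (in_shuffle): [9 6 8 10 4 3 7 1 0 5 11 2]
After op 4 (in_shuffle): [7 9 1 6 0 8 5 10 11 4 2 3]
After op 5 (in_shuffle): [5 7 10 9 11 1 4 6 2 0 3 8]
After op 6 (reverse): [8 3 0 2 6 4 1 11 9 10 7 5]
After op 7 (out_shuffle): [8 1 3 11 0 9 2 10 6 7 4 5]

Answer: 8 1 3 11 0 9 2 10 6 7 4 5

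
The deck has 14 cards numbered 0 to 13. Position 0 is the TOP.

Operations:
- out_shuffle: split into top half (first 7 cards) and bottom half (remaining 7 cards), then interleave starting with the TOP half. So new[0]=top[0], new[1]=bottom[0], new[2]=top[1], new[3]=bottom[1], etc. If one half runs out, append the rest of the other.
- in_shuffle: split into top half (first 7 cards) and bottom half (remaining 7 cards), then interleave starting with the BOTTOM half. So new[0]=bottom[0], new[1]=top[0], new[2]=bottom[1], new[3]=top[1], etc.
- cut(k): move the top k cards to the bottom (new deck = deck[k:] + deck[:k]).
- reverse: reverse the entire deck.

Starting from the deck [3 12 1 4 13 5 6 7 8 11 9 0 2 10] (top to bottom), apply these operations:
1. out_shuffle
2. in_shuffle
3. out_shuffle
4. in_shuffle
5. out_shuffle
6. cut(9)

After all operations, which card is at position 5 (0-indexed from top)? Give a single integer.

After op 1 (out_shuffle): [3 7 12 8 1 11 4 9 13 0 5 2 6 10]
After op 2 (in_shuffle): [9 3 13 7 0 12 5 8 2 1 6 11 10 4]
After op 3 (out_shuffle): [9 8 3 2 13 1 7 6 0 11 12 10 5 4]
After op 4 (in_shuffle): [6 9 0 8 11 3 12 2 10 13 5 1 4 7]
After op 5 (out_shuffle): [6 2 9 10 0 13 8 5 11 1 3 4 12 7]
After op 6 (cut(9)): [1 3 4 12 7 6 2 9 10 0 13 8 5 11]
Position 5: card 6.

Answer: 6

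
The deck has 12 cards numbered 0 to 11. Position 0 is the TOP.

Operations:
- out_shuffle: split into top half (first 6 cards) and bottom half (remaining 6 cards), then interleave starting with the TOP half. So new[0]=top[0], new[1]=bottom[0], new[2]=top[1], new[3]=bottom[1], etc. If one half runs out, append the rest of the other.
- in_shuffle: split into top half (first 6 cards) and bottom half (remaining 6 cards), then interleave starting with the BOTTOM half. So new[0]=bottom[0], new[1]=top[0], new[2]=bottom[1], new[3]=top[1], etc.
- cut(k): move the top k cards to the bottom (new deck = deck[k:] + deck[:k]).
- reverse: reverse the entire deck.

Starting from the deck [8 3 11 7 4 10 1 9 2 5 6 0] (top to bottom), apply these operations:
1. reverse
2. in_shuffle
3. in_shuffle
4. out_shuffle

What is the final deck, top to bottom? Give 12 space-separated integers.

After op 1 (reverse): [0 6 5 2 9 1 10 4 7 11 3 8]
After op 2 (in_shuffle): [10 0 4 6 7 5 11 2 3 9 8 1]
After op 3 (in_shuffle): [11 10 2 0 3 4 9 6 8 7 1 5]
After op 4 (out_shuffle): [11 9 10 6 2 8 0 7 3 1 4 5]

Answer: 11 9 10 6 2 8 0 7 3 1 4 5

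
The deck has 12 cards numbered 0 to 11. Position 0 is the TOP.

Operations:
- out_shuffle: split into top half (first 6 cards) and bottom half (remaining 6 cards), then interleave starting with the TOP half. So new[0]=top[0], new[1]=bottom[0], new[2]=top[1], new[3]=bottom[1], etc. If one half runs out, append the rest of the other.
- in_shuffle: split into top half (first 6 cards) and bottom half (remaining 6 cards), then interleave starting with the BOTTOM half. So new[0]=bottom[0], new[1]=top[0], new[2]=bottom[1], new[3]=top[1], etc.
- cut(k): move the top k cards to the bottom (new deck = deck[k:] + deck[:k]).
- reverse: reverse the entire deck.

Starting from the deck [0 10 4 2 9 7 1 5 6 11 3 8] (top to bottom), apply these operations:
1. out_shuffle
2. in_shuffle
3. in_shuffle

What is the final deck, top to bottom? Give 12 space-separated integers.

Answer: 3 2 5 0 7 11 4 1 8 9 6 10

Derivation:
After op 1 (out_shuffle): [0 1 10 5 4 6 2 11 9 3 7 8]
After op 2 (in_shuffle): [2 0 11 1 9 10 3 5 7 4 8 6]
After op 3 (in_shuffle): [3 2 5 0 7 11 4 1 8 9 6 10]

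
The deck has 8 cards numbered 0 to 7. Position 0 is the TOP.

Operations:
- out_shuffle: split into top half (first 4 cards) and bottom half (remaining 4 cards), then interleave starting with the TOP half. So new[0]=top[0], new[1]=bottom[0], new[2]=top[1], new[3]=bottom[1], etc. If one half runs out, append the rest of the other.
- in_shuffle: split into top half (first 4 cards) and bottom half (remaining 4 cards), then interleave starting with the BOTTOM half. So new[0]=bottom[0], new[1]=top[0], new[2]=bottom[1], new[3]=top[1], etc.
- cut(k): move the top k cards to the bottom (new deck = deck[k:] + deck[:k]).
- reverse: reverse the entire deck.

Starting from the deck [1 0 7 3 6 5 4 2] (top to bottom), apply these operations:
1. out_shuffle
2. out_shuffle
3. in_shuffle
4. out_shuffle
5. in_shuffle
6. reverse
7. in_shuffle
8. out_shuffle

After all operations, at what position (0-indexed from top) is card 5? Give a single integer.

Answer: 0

Derivation:
After op 1 (out_shuffle): [1 6 0 5 7 4 3 2]
After op 2 (out_shuffle): [1 7 6 4 0 3 5 2]
After op 3 (in_shuffle): [0 1 3 7 5 6 2 4]
After op 4 (out_shuffle): [0 5 1 6 3 2 7 4]
After op 5 (in_shuffle): [3 0 2 5 7 1 4 6]
After op 6 (reverse): [6 4 1 7 5 2 0 3]
After op 7 (in_shuffle): [5 6 2 4 0 1 3 7]
After op 8 (out_shuffle): [5 0 6 1 2 3 4 7]
Card 5 is at position 0.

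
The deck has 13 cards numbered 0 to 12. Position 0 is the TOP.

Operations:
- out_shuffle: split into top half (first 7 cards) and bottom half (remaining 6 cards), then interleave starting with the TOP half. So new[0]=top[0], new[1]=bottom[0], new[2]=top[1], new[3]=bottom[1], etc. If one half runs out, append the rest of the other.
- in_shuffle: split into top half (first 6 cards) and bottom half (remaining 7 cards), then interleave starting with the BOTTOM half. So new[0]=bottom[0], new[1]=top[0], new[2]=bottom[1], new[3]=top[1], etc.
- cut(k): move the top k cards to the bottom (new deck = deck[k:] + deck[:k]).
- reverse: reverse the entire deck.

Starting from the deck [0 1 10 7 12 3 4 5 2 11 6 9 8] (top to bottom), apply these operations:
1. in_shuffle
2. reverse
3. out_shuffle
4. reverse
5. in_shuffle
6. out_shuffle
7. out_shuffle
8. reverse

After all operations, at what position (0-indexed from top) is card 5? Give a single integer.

After op 1 (in_shuffle): [4 0 5 1 2 10 11 7 6 12 9 3 8]
After op 2 (reverse): [8 3 9 12 6 7 11 10 2 1 5 0 4]
After op 3 (out_shuffle): [8 10 3 2 9 1 12 5 6 0 7 4 11]
After op 4 (reverse): [11 4 7 0 6 5 12 1 9 2 3 10 8]
After op 5 (in_shuffle): [12 11 1 4 9 7 2 0 3 6 10 5 8]
After op 6 (out_shuffle): [12 0 11 3 1 6 4 10 9 5 7 8 2]
After op 7 (out_shuffle): [12 10 0 9 11 5 3 7 1 8 6 2 4]
After op 8 (reverse): [4 2 6 8 1 7 3 5 11 9 0 10 12]
Card 5 is at position 7.

Answer: 7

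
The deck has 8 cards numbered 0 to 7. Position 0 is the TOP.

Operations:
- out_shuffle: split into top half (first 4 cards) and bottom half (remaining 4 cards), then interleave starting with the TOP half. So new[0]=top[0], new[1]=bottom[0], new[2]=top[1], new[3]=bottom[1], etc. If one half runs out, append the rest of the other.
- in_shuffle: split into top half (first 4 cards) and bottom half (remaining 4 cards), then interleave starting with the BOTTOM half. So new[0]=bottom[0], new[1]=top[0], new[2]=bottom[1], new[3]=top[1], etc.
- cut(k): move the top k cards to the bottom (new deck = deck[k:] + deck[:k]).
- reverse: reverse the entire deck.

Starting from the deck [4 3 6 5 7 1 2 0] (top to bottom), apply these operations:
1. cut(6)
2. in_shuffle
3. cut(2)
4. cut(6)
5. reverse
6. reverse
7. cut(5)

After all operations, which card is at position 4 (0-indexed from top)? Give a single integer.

After op 1 (cut(6)): [2 0 4 3 6 5 7 1]
After op 2 (in_shuffle): [6 2 5 0 7 4 1 3]
After op 3 (cut(2)): [5 0 7 4 1 3 6 2]
After op 4 (cut(6)): [6 2 5 0 7 4 1 3]
After op 5 (reverse): [3 1 4 7 0 5 2 6]
After op 6 (reverse): [6 2 5 0 7 4 1 3]
After op 7 (cut(5)): [4 1 3 6 2 5 0 7]
Position 4: card 2.

Answer: 2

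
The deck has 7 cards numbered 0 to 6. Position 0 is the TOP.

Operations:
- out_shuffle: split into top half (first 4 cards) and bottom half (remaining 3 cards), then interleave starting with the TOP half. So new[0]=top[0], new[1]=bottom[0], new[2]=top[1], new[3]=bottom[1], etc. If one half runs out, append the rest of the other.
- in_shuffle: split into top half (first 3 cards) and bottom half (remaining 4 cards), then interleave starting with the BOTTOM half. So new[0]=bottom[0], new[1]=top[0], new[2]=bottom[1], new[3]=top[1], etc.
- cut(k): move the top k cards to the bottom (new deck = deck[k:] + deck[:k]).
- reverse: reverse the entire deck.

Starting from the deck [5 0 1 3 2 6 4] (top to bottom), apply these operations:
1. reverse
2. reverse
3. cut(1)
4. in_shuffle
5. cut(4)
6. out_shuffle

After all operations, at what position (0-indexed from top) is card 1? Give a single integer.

After op 1 (reverse): [4 6 2 3 1 0 5]
After op 2 (reverse): [5 0 1 3 2 6 4]
After op 3 (cut(1)): [0 1 3 2 6 4 5]
After op 4 (in_shuffle): [2 0 6 1 4 3 5]
After op 5 (cut(4)): [4 3 5 2 0 6 1]
After op 6 (out_shuffle): [4 0 3 6 5 1 2]
Card 1 is at position 5.

Answer: 5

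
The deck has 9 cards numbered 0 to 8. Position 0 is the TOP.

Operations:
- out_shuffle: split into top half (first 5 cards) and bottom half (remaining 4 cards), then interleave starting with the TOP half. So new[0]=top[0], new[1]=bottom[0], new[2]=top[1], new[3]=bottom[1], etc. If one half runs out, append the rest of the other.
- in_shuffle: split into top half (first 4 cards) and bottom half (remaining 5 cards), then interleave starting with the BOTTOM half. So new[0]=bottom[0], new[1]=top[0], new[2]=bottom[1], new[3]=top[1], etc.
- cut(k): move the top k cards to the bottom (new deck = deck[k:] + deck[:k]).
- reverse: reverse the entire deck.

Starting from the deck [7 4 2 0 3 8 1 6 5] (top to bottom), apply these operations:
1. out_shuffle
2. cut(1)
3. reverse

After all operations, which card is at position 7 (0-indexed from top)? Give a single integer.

Answer: 4

Derivation:
After op 1 (out_shuffle): [7 8 4 1 2 6 0 5 3]
After op 2 (cut(1)): [8 4 1 2 6 0 5 3 7]
After op 3 (reverse): [7 3 5 0 6 2 1 4 8]
Position 7: card 4.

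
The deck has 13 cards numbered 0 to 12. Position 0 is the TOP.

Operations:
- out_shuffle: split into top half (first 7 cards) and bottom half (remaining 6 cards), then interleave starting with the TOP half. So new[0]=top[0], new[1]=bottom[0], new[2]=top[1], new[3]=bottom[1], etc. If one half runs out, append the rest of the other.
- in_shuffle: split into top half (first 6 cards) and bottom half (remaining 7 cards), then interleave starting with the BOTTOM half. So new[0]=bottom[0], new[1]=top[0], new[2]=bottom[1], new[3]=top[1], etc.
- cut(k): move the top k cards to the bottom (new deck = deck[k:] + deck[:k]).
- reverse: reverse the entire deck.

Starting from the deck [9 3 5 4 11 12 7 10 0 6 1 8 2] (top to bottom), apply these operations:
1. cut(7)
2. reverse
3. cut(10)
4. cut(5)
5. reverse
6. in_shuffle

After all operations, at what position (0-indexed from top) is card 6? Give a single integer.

After op 1 (cut(7)): [10 0 6 1 8 2 9 3 5 4 11 12 7]
After op 2 (reverse): [7 12 11 4 5 3 9 2 8 1 6 0 10]
After op 3 (cut(10)): [6 0 10 7 12 11 4 5 3 9 2 8 1]
After op 4 (cut(5)): [11 4 5 3 9 2 8 1 6 0 10 7 12]
After op 5 (reverse): [12 7 10 0 6 1 8 2 9 3 5 4 11]
After op 6 (in_shuffle): [8 12 2 7 9 10 3 0 5 6 4 1 11]
Card 6 is at position 9.

Answer: 9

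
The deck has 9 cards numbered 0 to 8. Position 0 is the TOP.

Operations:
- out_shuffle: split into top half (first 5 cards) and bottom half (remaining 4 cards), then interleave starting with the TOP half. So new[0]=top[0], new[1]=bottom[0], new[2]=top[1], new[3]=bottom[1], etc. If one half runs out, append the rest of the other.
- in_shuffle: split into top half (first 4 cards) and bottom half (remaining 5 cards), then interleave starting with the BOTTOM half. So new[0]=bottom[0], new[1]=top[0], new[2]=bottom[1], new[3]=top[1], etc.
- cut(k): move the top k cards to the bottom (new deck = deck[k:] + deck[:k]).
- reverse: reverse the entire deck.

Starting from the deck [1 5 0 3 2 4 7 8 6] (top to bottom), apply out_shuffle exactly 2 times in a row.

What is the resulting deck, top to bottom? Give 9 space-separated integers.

Answer: 1 8 4 3 5 6 7 2 0

Derivation:
After op 1 (out_shuffle): [1 4 5 7 0 8 3 6 2]
After op 2 (out_shuffle): [1 8 4 3 5 6 7 2 0]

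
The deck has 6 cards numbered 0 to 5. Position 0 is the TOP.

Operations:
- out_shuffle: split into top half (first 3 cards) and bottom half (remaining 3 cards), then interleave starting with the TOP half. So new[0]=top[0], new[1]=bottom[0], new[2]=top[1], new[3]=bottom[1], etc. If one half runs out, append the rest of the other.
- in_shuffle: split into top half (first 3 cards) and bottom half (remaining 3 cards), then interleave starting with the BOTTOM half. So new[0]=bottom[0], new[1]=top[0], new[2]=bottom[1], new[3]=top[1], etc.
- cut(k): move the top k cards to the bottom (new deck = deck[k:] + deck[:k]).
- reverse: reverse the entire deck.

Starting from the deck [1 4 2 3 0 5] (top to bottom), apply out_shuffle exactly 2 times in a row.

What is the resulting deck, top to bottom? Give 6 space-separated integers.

After op 1 (out_shuffle): [1 3 4 0 2 5]
After op 2 (out_shuffle): [1 0 3 2 4 5]

Answer: 1 0 3 2 4 5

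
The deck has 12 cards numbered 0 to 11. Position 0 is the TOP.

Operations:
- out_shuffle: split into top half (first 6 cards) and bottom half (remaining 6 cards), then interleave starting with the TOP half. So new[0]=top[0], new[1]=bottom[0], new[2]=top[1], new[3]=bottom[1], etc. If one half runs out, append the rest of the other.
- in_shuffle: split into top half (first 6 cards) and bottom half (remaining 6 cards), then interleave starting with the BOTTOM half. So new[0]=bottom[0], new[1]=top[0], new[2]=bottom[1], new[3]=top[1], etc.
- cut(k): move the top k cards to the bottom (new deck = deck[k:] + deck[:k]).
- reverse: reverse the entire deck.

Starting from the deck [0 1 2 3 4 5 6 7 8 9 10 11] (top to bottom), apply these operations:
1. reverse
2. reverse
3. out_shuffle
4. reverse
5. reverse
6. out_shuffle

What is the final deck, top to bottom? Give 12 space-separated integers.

Answer: 0 3 6 9 1 4 7 10 2 5 8 11

Derivation:
After op 1 (reverse): [11 10 9 8 7 6 5 4 3 2 1 0]
After op 2 (reverse): [0 1 2 3 4 5 6 7 8 9 10 11]
After op 3 (out_shuffle): [0 6 1 7 2 8 3 9 4 10 5 11]
After op 4 (reverse): [11 5 10 4 9 3 8 2 7 1 6 0]
After op 5 (reverse): [0 6 1 7 2 8 3 9 4 10 5 11]
After op 6 (out_shuffle): [0 3 6 9 1 4 7 10 2 5 8 11]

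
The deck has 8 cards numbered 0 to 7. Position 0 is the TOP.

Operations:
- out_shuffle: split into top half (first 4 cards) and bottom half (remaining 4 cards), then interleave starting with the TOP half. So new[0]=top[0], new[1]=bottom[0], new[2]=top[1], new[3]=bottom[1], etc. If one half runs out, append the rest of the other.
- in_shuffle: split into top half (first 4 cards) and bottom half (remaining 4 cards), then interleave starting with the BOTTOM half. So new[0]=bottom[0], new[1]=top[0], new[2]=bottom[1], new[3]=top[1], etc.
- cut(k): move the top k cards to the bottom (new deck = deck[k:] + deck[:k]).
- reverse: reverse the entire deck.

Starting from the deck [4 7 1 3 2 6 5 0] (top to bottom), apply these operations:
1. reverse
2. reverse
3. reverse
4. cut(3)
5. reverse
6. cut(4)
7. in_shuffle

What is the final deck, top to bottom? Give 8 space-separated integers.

After op 1 (reverse): [0 5 6 2 3 1 7 4]
After op 2 (reverse): [4 7 1 3 2 6 5 0]
After op 3 (reverse): [0 5 6 2 3 1 7 4]
After op 4 (cut(3)): [2 3 1 7 4 0 5 6]
After op 5 (reverse): [6 5 0 4 7 1 3 2]
After op 6 (cut(4)): [7 1 3 2 6 5 0 4]
After op 7 (in_shuffle): [6 7 5 1 0 3 4 2]

Answer: 6 7 5 1 0 3 4 2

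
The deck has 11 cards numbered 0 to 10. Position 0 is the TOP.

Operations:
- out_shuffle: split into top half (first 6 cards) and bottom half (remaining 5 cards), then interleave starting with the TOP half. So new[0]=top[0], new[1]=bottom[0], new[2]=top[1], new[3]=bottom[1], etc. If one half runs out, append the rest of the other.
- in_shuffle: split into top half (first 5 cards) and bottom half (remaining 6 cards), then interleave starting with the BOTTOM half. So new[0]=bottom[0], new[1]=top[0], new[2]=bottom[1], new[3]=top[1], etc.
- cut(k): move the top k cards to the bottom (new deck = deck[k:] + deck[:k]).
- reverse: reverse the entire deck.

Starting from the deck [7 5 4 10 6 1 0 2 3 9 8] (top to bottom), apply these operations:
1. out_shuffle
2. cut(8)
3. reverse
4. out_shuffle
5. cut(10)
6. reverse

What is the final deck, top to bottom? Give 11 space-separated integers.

After op 1 (out_shuffle): [7 0 5 2 4 3 10 9 6 8 1]
After op 2 (cut(8)): [6 8 1 7 0 5 2 4 3 10 9]
After op 3 (reverse): [9 10 3 4 2 5 0 7 1 8 6]
After op 4 (out_shuffle): [9 0 10 7 3 1 4 8 2 6 5]
After op 5 (cut(10)): [5 9 0 10 7 3 1 4 8 2 6]
After op 6 (reverse): [6 2 8 4 1 3 7 10 0 9 5]

Answer: 6 2 8 4 1 3 7 10 0 9 5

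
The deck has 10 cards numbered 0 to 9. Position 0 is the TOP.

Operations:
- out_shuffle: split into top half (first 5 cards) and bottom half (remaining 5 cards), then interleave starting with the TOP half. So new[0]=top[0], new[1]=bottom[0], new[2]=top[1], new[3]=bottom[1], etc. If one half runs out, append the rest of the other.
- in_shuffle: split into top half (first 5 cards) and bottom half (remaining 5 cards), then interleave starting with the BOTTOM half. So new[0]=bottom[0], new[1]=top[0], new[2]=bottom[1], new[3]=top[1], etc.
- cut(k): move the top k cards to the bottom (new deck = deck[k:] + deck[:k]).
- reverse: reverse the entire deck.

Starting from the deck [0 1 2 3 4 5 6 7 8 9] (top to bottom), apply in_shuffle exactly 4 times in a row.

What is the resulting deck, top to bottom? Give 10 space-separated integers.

After op 1 (in_shuffle): [5 0 6 1 7 2 8 3 9 4]
After op 2 (in_shuffle): [2 5 8 0 3 6 9 1 4 7]
After op 3 (in_shuffle): [6 2 9 5 1 8 4 0 7 3]
After op 4 (in_shuffle): [8 6 4 2 0 9 7 5 3 1]

Answer: 8 6 4 2 0 9 7 5 3 1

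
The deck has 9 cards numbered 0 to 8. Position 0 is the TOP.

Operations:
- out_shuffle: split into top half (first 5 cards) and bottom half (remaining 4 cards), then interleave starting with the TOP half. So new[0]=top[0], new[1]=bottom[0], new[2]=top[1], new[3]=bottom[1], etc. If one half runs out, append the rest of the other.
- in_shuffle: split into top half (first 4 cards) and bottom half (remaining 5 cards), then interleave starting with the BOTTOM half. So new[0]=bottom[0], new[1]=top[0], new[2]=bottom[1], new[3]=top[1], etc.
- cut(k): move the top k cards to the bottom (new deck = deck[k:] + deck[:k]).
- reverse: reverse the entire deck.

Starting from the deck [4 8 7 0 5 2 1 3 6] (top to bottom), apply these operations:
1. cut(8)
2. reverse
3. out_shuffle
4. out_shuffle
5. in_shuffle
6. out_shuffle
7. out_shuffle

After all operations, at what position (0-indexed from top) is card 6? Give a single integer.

After op 1 (cut(8)): [6 4 8 7 0 5 2 1 3]
After op 2 (reverse): [3 1 2 5 0 7 8 4 6]
After op 3 (out_shuffle): [3 7 1 8 2 4 5 6 0]
After op 4 (out_shuffle): [3 4 7 5 1 6 8 0 2]
After op 5 (in_shuffle): [1 3 6 4 8 7 0 5 2]
After op 6 (out_shuffle): [1 7 3 0 6 5 4 2 8]
After op 7 (out_shuffle): [1 5 7 4 3 2 0 8 6]
Card 6 is at position 8.

Answer: 8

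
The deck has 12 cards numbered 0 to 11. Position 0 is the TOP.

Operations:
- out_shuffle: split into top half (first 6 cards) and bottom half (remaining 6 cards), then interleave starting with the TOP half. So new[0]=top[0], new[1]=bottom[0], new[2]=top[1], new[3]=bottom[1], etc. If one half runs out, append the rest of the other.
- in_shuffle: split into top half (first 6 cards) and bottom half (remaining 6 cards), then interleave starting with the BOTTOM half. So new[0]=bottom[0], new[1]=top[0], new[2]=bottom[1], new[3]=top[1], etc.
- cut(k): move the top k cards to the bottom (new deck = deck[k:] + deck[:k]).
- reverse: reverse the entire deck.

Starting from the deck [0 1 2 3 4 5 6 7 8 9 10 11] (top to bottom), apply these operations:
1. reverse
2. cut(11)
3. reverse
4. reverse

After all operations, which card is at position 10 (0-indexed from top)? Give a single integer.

Answer: 2

Derivation:
After op 1 (reverse): [11 10 9 8 7 6 5 4 3 2 1 0]
After op 2 (cut(11)): [0 11 10 9 8 7 6 5 4 3 2 1]
After op 3 (reverse): [1 2 3 4 5 6 7 8 9 10 11 0]
After op 4 (reverse): [0 11 10 9 8 7 6 5 4 3 2 1]
Position 10: card 2.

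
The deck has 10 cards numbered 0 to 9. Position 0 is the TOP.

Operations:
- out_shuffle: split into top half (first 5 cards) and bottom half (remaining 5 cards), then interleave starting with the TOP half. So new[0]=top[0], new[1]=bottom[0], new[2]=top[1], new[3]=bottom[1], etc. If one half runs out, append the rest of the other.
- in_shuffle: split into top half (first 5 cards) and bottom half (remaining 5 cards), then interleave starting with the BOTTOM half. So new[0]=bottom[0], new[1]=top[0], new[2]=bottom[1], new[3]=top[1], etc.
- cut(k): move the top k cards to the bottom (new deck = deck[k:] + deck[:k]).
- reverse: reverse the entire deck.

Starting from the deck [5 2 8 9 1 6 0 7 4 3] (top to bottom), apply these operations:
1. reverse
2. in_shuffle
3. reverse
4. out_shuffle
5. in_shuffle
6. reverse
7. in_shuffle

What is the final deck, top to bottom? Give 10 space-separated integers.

After op 1 (reverse): [3 4 7 0 6 1 9 8 2 5]
After op 2 (in_shuffle): [1 3 9 4 8 7 2 0 5 6]
After op 3 (reverse): [6 5 0 2 7 8 4 9 3 1]
After op 4 (out_shuffle): [6 8 5 4 0 9 2 3 7 1]
After op 5 (in_shuffle): [9 6 2 8 3 5 7 4 1 0]
After op 6 (reverse): [0 1 4 7 5 3 8 2 6 9]
After op 7 (in_shuffle): [3 0 8 1 2 4 6 7 9 5]

Answer: 3 0 8 1 2 4 6 7 9 5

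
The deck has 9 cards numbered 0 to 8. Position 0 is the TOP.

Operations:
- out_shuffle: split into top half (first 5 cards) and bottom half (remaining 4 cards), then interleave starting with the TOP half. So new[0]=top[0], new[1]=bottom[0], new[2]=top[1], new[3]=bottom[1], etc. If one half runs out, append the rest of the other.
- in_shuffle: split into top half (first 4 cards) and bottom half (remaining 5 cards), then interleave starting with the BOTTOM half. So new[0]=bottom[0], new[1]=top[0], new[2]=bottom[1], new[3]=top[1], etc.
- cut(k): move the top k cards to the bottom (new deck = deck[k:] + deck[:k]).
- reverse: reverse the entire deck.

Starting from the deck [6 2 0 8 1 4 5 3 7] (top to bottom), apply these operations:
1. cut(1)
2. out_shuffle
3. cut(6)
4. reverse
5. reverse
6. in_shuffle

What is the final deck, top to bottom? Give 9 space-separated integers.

After op 1 (cut(1)): [2 0 8 1 4 5 3 7 6]
After op 2 (out_shuffle): [2 5 0 3 8 7 1 6 4]
After op 3 (cut(6)): [1 6 4 2 5 0 3 8 7]
After op 4 (reverse): [7 8 3 0 5 2 4 6 1]
After op 5 (reverse): [1 6 4 2 5 0 3 8 7]
After op 6 (in_shuffle): [5 1 0 6 3 4 8 2 7]

Answer: 5 1 0 6 3 4 8 2 7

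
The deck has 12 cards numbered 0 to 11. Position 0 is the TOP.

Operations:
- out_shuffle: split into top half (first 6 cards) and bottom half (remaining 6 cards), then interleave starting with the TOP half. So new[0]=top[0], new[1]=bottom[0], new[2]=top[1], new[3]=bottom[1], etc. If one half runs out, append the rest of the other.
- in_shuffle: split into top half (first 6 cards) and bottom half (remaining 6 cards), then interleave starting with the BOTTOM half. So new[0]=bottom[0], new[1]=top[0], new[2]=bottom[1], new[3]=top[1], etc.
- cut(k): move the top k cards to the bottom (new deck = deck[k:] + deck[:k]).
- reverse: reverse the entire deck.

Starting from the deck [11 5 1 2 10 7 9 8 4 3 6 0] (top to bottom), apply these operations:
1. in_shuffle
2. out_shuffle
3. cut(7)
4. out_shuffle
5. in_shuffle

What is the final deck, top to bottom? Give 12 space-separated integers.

Answer: 1 10 8 3 7 4 6 11 9 0 5 2

Derivation:
After op 1 (in_shuffle): [9 11 8 5 4 1 3 2 6 10 0 7]
After op 2 (out_shuffle): [9 3 11 2 8 6 5 10 4 0 1 7]
After op 3 (cut(7)): [10 4 0 1 7 9 3 11 2 8 6 5]
After op 4 (out_shuffle): [10 3 4 11 0 2 1 8 7 6 9 5]
After op 5 (in_shuffle): [1 10 8 3 7 4 6 11 9 0 5 2]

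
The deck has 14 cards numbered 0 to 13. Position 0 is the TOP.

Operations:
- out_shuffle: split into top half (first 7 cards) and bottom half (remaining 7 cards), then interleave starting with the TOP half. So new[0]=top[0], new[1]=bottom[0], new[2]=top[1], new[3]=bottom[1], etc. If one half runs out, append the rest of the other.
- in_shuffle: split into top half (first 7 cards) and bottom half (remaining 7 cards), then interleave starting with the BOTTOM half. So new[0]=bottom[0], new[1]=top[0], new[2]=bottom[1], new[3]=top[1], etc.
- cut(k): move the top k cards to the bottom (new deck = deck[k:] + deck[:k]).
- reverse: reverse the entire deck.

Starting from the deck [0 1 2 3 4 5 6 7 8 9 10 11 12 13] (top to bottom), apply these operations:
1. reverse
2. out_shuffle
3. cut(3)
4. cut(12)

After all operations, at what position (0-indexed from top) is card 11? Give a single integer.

After op 1 (reverse): [13 12 11 10 9 8 7 6 5 4 3 2 1 0]
After op 2 (out_shuffle): [13 6 12 5 11 4 10 3 9 2 8 1 7 0]
After op 3 (cut(3)): [5 11 4 10 3 9 2 8 1 7 0 13 6 12]
After op 4 (cut(12)): [6 12 5 11 4 10 3 9 2 8 1 7 0 13]
Card 11 is at position 3.

Answer: 3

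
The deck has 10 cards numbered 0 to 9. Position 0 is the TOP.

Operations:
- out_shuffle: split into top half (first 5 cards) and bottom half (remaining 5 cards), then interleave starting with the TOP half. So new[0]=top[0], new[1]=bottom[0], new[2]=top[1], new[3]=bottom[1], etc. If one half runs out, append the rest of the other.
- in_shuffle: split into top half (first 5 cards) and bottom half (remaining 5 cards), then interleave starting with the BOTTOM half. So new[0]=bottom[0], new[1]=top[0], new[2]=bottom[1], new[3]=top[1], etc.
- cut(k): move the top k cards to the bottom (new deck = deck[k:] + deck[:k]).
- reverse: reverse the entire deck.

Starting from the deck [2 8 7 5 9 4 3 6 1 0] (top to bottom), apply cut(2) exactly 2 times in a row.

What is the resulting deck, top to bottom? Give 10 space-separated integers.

Answer: 9 4 3 6 1 0 2 8 7 5

Derivation:
After op 1 (cut(2)): [7 5 9 4 3 6 1 0 2 8]
After op 2 (cut(2)): [9 4 3 6 1 0 2 8 7 5]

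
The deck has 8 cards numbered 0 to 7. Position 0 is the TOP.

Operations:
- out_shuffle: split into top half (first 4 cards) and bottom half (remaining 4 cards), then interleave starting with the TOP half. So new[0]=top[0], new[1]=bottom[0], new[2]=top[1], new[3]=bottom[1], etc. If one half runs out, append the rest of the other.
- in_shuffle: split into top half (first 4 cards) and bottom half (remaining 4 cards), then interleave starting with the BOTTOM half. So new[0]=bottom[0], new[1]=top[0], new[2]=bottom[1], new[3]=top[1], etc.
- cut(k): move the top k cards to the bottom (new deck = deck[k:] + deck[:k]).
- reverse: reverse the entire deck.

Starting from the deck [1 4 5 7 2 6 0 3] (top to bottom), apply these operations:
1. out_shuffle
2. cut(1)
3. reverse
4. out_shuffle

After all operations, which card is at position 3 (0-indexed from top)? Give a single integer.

After op 1 (out_shuffle): [1 2 4 6 5 0 7 3]
After op 2 (cut(1)): [2 4 6 5 0 7 3 1]
After op 3 (reverse): [1 3 7 0 5 6 4 2]
After op 4 (out_shuffle): [1 5 3 6 7 4 0 2]
Position 3: card 6.

Answer: 6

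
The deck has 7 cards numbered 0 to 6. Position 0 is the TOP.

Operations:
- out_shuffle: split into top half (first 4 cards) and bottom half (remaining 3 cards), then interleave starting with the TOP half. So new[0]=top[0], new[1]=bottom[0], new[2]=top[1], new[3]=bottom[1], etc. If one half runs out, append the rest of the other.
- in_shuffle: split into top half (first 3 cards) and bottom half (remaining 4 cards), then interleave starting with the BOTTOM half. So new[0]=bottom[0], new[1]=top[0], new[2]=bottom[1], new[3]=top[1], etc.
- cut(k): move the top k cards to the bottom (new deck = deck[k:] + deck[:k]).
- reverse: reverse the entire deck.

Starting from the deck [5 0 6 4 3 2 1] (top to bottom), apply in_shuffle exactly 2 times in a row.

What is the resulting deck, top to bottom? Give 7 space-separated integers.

Answer: 0 4 2 5 6 3 1

Derivation:
After op 1 (in_shuffle): [4 5 3 0 2 6 1]
After op 2 (in_shuffle): [0 4 2 5 6 3 1]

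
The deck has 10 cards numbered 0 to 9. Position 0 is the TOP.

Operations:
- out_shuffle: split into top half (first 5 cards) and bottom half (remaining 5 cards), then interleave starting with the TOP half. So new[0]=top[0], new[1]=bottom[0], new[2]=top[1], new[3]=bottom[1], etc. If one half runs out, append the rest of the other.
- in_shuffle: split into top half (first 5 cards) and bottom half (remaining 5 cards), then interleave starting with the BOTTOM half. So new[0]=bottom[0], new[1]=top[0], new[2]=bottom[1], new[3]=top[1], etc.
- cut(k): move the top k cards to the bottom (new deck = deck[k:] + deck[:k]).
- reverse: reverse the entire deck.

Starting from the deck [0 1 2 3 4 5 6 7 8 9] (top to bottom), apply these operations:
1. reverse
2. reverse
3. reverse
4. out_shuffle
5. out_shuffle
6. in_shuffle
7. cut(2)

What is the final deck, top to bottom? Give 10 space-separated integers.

After op 1 (reverse): [9 8 7 6 5 4 3 2 1 0]
After op 2 (reverse): [0 1 2 3 4 5 6 7 8 9]
After op 3 (reverse): [9 8 7 6 5 4 3 2 1 0]
After op 4 (out_shuffle): [9 4 8 3 7 2 6 1 5 0]
After op 5 (out_shuffle): [9 2 4 6 8 1 3 5 7 0]
After op 6 (in_shuffle): [1 9 3 2 5 4 7 6 0 8]
After op 7 (cut(2)): [3 2 5 4 7 6 0 8 1 9]

Answer: 3 2 5 4 7 6 0 8 1 9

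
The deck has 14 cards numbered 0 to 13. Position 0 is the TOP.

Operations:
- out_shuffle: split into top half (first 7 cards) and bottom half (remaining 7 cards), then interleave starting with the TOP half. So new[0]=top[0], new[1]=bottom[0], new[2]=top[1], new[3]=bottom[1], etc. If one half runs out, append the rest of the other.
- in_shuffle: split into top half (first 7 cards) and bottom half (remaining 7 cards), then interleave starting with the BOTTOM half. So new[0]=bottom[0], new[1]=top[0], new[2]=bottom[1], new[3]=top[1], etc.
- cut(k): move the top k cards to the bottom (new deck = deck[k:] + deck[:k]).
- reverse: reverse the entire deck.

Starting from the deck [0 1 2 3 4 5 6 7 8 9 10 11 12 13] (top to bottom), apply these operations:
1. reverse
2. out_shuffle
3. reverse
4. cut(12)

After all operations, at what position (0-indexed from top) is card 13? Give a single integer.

Answer: 1

Derivation:
After op 1 (reverse): [13 12 11 10 9 8 7 6 5 4 3 2 1 0]
After op 2 (out_shuffle): [13 6 12 5 11 4 10 3 9 2 8 1 7 0]
After op 3 (reverse): [0 7 1 8 2 9 3 10 4 11 5 12 6 13]
After op 4 (cut(12)): [6 13 0 7 1 8 2 9 3 10 4 11 5 12]
Card 13 is at position 1.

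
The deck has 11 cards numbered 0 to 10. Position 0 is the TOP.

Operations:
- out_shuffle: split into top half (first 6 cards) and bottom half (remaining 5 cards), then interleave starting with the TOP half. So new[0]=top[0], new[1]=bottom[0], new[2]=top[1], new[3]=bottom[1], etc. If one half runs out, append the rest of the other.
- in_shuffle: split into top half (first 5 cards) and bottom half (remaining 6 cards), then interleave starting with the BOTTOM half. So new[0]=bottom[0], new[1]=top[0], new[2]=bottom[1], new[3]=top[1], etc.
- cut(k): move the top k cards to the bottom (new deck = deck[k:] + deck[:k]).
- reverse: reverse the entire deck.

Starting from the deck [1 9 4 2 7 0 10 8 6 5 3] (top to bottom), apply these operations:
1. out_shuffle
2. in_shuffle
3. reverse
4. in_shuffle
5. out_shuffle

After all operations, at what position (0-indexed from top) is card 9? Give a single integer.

Answer: 0

Derivation:
After op 1 (out_shuffle): [1 10 9 8 4 6 2 5 7 3 0]
After op 2 (in_shuffle): [6 1 2 10 5 9 7 8 3 4 0]
After op 3 (reverse): [0 4 3 8 7 9 5 10 2 1 6]
After op 4 (in_shuffle): [9 0 5 4 10 3 2 8 1 7 6]
After op 5 (out_shuffle): [9 2 0 8 5 1 4 7 10 6 3]
Card 9 is at position 0.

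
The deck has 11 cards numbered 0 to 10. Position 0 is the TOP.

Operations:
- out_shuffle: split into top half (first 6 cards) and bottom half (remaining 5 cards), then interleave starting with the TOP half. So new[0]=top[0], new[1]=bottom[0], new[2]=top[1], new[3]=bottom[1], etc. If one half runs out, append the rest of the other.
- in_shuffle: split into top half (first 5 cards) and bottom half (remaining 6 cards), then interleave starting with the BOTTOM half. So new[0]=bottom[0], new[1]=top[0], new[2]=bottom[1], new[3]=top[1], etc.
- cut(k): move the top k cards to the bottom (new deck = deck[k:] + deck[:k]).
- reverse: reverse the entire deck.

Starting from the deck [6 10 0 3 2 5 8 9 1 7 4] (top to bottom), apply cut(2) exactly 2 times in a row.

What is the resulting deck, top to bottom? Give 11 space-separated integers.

After op 1 (cut(2)): [0 3 2 5 8 9 1 7 4 6 10]
After op 2 (cut(2)): [2 5 8 9 1 7 4 6 10 0 3]

Answer: 2 5 8 9 1 7 4 6 10 0 3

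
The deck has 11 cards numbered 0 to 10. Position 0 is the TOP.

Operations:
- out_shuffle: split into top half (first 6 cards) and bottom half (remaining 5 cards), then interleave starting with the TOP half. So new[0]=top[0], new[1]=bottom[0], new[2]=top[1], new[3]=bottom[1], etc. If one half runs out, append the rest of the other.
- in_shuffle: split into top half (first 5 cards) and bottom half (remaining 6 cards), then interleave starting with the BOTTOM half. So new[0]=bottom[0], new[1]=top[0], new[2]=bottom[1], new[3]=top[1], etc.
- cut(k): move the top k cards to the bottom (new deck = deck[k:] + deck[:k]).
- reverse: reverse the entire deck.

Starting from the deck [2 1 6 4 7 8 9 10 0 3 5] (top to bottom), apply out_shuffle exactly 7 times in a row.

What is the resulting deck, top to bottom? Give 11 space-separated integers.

Answer: 2 0 8 6 5 10 7 1 3 9 4

Derivation:
After op 1 (out_shuffle): [2 9 1 10 6 0 4 3 7 5 8]
After op 2 (out_shuffle): [2 4 9 3 1 7 10 5 6 8 0]
After op 3 (out_shuffle): [2 10 4 5 9 6 3 8 1 0 7]
After op 4 (out_shuffle): [2 3 10 8 4 1 5 0 9 7 6]
After op 5 (out_shuffle): [2 5 3 0 10 9 8 7 4 6 1]
After op 6 (out_shuffle): [2 8 5 7 3 4 0 6 10 1 9]
After op 7 (out_shuffle): [2 0 8 6 5 10 7 1 3 9 4]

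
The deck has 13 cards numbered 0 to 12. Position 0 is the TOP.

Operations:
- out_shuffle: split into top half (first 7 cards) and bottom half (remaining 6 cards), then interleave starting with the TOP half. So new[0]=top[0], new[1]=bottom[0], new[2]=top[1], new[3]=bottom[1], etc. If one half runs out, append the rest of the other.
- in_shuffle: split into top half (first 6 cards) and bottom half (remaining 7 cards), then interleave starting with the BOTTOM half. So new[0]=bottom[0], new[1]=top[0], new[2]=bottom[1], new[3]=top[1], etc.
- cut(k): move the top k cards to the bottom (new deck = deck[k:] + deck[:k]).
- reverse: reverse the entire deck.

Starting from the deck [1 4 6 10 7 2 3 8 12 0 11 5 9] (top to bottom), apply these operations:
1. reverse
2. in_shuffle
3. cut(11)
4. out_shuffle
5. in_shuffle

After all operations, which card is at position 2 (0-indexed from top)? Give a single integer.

Answer: 6

Derivation:
After op 1 (reverse): [9 5 11 0 12 8 3 2 7 10 6 4 1]
After op 2 (in_shuffle): [3 9 2 5 7 11 10 0 6 12 4 8 1]
After op 3 (cut(11)): [8 1 3 9 2 5 7 11 10 0 6 12 4]
After op 4 (out_shuffle): [8 11 1 10 3 0 9 6 2 12 5 4 7]
After op 5 (in_shuffle): [9 8 6 11 2 1 12 10 5 3 4 0 7]
Position 2: card 6.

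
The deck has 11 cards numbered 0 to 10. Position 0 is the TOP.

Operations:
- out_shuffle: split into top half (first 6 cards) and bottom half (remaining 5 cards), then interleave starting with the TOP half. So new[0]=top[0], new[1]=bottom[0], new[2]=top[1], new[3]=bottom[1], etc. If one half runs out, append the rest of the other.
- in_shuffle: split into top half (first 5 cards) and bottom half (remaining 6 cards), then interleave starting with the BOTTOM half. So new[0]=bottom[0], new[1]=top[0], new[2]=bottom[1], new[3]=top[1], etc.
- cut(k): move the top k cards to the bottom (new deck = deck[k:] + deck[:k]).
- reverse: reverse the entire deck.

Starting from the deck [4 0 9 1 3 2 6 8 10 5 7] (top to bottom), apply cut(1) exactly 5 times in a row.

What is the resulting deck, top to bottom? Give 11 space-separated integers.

After op 1 (cut(1)): [0 9 1 3 2 6 8 10 5 7 4]
After op 2 (cut(1)): [9 1 3 2 6 8 10 5 7 4 0]
After op 3 (cut(1)): [1 3 2 6 8 10 5 7 4 0 9]
After op 4 (cut(1)): [3 2 6 8 10 5 7 4 0 9 1]
After op 5 (cut(1)): [2 6 8 10 5 7 4 0 9 1 3]

Answer: 2 6 8 10 5 7 4 0 9 1 3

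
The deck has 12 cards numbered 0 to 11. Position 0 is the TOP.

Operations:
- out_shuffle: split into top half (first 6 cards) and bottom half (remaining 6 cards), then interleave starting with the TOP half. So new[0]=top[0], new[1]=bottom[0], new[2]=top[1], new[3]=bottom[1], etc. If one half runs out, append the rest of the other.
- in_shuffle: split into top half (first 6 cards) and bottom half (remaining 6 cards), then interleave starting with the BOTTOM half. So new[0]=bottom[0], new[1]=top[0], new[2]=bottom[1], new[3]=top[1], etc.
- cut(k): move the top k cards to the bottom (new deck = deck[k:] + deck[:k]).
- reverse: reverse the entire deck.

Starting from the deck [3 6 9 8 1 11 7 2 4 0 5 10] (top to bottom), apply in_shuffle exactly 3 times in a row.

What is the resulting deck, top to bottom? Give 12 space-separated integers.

Answer: 1 0 6 7 10 8 4 3 11 5 9 2

Derivation:
After op 1 (in_shuffle): [7 3 2 6 4 9 0 8 5 1 10 11]
After op 2 (in_shuffle): [0 7 8 3 5 2 1 6 10 4 11 9]
After op 3 (in_shuffle): [1 0 6 7 10 8 4 3 11 5 9 2]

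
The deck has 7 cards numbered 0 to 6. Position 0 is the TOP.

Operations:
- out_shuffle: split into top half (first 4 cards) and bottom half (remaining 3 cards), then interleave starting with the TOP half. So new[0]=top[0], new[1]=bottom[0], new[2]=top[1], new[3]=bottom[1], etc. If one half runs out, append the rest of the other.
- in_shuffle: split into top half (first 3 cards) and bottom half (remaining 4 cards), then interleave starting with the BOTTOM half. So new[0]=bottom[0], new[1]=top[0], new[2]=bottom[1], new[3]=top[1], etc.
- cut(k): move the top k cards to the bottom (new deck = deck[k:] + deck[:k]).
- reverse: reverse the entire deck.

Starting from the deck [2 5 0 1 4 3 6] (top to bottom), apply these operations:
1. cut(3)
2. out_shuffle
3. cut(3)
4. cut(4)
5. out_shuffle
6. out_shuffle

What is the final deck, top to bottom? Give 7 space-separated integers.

Answer: 1 4 3 6 2 5 0

Derivation:
After op 1 (cut(3)): [1 4 3 6 2 5 0]
After op 2 (out_shuffle): [1 2 4 5 3 0 6]
After op 3 (cut(3)): [5 3 0 6 1 2 4]
After op 4 (cut(4)): [1 2 4 5 3 0 6]
After op 5 (out_shuffle): [1 3 2 0 4 6 5]
After op 6 (out_shuffle): [1 4 3 6 2 5 0]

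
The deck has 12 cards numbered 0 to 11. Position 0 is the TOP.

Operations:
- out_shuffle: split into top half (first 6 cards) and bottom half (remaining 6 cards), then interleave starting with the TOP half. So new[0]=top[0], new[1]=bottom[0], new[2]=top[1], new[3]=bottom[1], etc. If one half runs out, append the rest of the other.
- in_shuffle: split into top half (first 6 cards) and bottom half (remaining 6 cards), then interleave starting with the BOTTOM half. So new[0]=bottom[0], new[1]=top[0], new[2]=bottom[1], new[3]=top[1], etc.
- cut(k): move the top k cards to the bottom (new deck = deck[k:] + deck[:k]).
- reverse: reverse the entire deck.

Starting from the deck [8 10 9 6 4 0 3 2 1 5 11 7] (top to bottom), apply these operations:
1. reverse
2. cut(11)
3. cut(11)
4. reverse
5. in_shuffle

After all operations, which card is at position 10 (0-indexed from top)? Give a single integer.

Answer: 10

Derivation:
After op 1 (reverse): [7 11 5 1 2 3 0 4 6 9 10 8]
After op 2 (cut(11)): [8 7 11 5 1 2 3 0 4 6 9 10]
After op 3 (cut(11)): [10 8 7 11 5 1 2 3 0 4 6 9]
After op 4 (reverse): [9 6 4 0 3 2 1 5 11 7 8 10]
After op 5 (in_shuffle): [1 9 5 6 11 4 7 0 8 3 10 2]
Position 10: card 10.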